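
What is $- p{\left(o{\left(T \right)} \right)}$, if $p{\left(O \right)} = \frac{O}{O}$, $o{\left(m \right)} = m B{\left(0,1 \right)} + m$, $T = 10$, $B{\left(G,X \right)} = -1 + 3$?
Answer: $-1$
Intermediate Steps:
$B{\left(G,X \right)} = 2$
$o{\left(m \right)} = 3 m$ ($o{\left(m \right)} = m 2 + m = 2 m + m = 3 m$)
$p{\left(O \right)} = 1$
$- p{\left(o{\left(T \right)} \right)} = \left(-1\right) 1 = -1$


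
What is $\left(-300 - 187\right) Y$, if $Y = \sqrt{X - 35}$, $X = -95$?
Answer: $- 487 i \sqrt{130} \approx - 5552.7 i$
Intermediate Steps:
$Y = i \sqrt{130}$ ($Y = \sqrt{-95 - 35} = \sqrt{-130} = i \sqrt{130} \approx 11.402 i$)
$\left(-300 - 187\right) Y = \left(-300 - 187\right) i \sqrt{130} = - 487 i \sqrt{130}$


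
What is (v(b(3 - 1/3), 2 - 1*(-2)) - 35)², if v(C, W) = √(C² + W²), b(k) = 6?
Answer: 1277 - 140*√13 ≈ 772.22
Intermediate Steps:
(v(b(3 - 1/3), 2 - 1*(-2)) - 35)² = (√(6² + (2 - 1*(-2))²) - 35)² = (√(36 + (2 + 2)²) - 35)² = (√(36 + 4²) - 35)² = (√(36 + 16) - 35)² = (√52 - 35)² = (2*√13 - 35)² = (-35 + 2*√13)²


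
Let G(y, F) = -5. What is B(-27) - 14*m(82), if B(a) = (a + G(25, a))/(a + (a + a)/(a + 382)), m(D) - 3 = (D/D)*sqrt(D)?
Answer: -393478/9639 - 14*sqrt(82) ≈ -167.60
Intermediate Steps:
m(D) = 3 + sqrt(D) (m(D) = 3 + (D/D)*sqrt(D) = 3 + 1*sqrt(D) = 3 + sqrt(D))
B(a) = (-5 + a)/(a + 2*a/(382 + a)) (B(a) = (a - 5)/(a + (a + a)/(a + 382)) = (-5 + a)/(a + (2*a)/(382 + a)) = (-5 + a)/(a + 2*a/(382 + a)))
B(-27) - 14*m(82) = (-1910 + (-27)**2 + 377*(-27))/((-27)*(384 - 27)) - 14*(3 + sqrt(82)) = -1/27*(-1910 + 729 - 10179)/357 - (42 + 14*sqrt(82)) = -1/27*1/357*(-11360) + (-42 - 14*sqrt(82)) = 11360/9639 + (-42 - 14*sqrt(82)) = -393478/9639 - 14*sqrt(82)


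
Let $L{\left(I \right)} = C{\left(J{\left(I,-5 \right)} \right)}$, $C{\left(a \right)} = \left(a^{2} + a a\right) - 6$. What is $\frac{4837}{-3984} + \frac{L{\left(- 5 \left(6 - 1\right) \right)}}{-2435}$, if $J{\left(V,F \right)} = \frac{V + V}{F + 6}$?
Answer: $- \frac{31674191}{9701040} \approx -3.265$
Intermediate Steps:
$J{\left(V,F \right)} = \frac{2 V}{6 + F}$
$C{\left(a \right)} = -6 + 2 a^{2}$ ($C{\left(a \right)} = \left(a^{2} + a^{2}\right) - 6 = 2 a^{2} - 6 = -6 + 2 a^{2}$)
$L{\left(I \right)} = -6 + 8 I^{2}$ ($L{\left(I \right)} = -6 + 2 \left(\frac{2 I}{6 - 5}\right)^{2} = -6 + 2 \left(\frac{2 I}{1}\right)^{2} = -6 + 2 \left(2 I 1\right)^{2} = -6 + 2 \left(2 I\right)^{2} = -6 + 2 \cdot 4 I^{2} = -6 + 8 I^{2}$)
$\frac{4837}{-3984} + \frac{L{\left(- 5 \left(6 - 1\right) \right)}}{-2435} = \frac{4837}{-3984} + \frac{-6 + 8 \left(- 5 \left(6 - 1\right)\right)^{2}}{-2435} = 4837 \left(- \frac{1}{3984}\right) + \left(-6 + 8 \left(\left(-5\right) 5\right)^{2}\right) \left(- \frac{1}{2435}\right) = - \frac{4837}{3984} + \left(-6 + 8 \left(-25\right)^{2}\right) \left(- \frac{1}{2435}\right) = - \frac{4837}{3984} + \left(-6 + 8 \cdot 625\right) \left(- \frac{1}{2435}\right) = - \frac{4837}{3984} + \left(-6 + 5000\right) \left(- \frac{1}{2435}\right) = - \frac{4837}{3984} + 4994 \left(- \frac{1}{2435}\right) = - \frac{4837}{3984} - \frac{4994}{2435} = - \frac{31674191}{9701040}$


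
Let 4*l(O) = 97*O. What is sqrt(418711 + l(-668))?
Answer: 4*sqrt(25157) ≈ 634.44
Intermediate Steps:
l(O) = 97*O/4 (l(O) = (97*O)/4 = 97*O/4)
sqrt(418711 + l(-668)) = sqrt(418711 + (97/4)*(-668)) = sqrt(418711 - 16199) = sqrt(402512) = 4*sqrt(25157)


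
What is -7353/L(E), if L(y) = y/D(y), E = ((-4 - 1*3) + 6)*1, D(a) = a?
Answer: -7353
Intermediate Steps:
E = -1 (E = ((-4 - 3) + 6)*1 = (-7 + 6)*1 = -1*1 = -1)
L(y) = 1 (L(y) = y/y = 1)
-7353/L(E) = -7353/1 = -7353*1 = -7353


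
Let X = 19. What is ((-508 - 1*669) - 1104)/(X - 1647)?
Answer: 2281/1628 ≈ 1.4011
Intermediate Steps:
((-508 - 1*669) - 1104)/(X - 1647) = ((-508 - 1*669) - 1104)/(19 - 1647) = ((-508 - 669) - 1104)/(-1628) = -(-1177 - 1104)/1628 = -1/1628*(-2281) = 2281/1628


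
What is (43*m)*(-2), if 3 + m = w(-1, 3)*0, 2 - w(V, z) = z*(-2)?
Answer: 258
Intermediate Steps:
w(V, z) = 2 + 2*z (w(V, z) = 2 - z*(-2) = 2 - (-2)*z = 2 + 2*z)
m = -3 (m = -3 + (2 + 2*3)*0 = -3 + (2 + 6)*0 = -3 + 8*0 = -3 + 0 = -3)
(43*m)*(-2) = (43*(-3))*(-2) = -129*(-2) = 258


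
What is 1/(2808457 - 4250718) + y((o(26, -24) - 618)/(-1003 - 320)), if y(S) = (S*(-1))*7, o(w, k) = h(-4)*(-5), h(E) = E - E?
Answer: -297105829/90862443 ≈ -3.2698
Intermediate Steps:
h(E) = 0
o(w, k) = 0 (o(w, k) = 0*(-5) = 0)
y(S) = -7*S (y(S) = -S*7 = -7*S)
1/(2808457 - 4250718) + y((o(26, -24) - 618)/(-1003 - 320)) = 1/(2808457 - 4250718) - 7*(0 - 618)/(-1003 - 320) = 1/(-1442261) - (-4326)/(-1323) = -1/1442261 - (-4326)*(-1)/1323 = -1/1442261 - 7*206/441 = -1/1442261 - 206/63 = -297105829/90862443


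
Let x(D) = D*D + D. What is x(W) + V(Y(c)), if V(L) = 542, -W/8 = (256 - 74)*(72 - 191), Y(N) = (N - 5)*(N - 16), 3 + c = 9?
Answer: 30020587502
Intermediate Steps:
c = 6 (c = -3 + 9 = 6)
Y(N) = (-16 + N)*(-5 + N) (Y(N) = (-5 + N)*(-16 + N) = (-16 + N)*(-5 + N))
W = 173264 (W = -8*(256 - 74)*(72 - 191) = -1456*(-119) = -8*(-21658) = 173264)
x(D) = D + D² (x(D) = D² + D = D + D²)
x(W) + V(Y(c)) = 173264*(1 + 173264) + 542 = 173264*173265 + 542 = 30020586960 + 542 = 30020587502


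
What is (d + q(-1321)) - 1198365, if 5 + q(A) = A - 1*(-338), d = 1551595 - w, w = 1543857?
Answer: -1191615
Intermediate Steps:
d = 7738 (d = 1551595 - 1*1543857 = 1551595 - 1543857 = 7738)
q(A) = 333 + A (q(A) = -5 + (A - 1*(-338)) = -5 + (A + 338) = -5 + (338 + A) = 333 + A)
(d + q(-1321)) - 1198365 = (7738 + (333 - 1321)) - 1198365 = (7738 - 988) - 1198365 = 6750 - 1198365 = -1191615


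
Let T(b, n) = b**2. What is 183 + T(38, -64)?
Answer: 1627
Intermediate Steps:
183 + T(38, -64) = 183 + 38**2 = 183 + 1444 = 1627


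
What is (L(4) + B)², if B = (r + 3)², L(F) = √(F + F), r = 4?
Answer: 2409 + 196*√2 ≈ 2686.2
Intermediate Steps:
L(F) = √2*√F (L(F) = √(2*F) = √2*√F)
B = 49 (B = (4 + 3)² = 7² = 49)
(L(4) + B)² = (√2*√4 + 49)² = (√2*2 + 49)² = (2*√2 + 49)² = (49 + 2*√2)²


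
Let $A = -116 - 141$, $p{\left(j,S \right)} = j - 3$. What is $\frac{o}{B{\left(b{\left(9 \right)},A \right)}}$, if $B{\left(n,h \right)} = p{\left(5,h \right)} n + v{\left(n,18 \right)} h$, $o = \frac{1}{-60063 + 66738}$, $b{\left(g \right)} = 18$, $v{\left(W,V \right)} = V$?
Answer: $- \frac{1}{30638250} \approx -3.2639 \cdot 10^{-8}$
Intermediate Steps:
$p{\left(j,S \right)} = -3 + j$
$A = -257$
$o = \frac{1}{6675} \approx 0.00014981$
$B{\left(n,h \right)} = 2 n + 18 h$ ($B{\left(n,h \right)} = \left(-3 + 5\right) n + 18 h = 2 n + 18 h$)
$\frac{o}{B{\left(b{\left(9 \right)},A \right)}} = \frac{1}{6675 \left(2 \cdot 18 + 18 \left(-257\right)\right)} = \frac{1}{6675 \left(36 - 4626\right)} = \frac{1}{6675 \left(-4590\right)} = \frac{1}{6675} \left(- \frac{1}{4590}\right) = - \frac{1}{30638250}$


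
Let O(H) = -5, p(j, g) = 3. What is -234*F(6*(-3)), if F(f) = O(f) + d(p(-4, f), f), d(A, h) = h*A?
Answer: 13806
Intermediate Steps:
d(A, h) = A*h
F(f) = -5 + 3*f
-234*F(6*(-3)) = -234*(-5 + 3*(6*(-3))) = -234*(-5 + 3*(-18)) = -234*(-5 - 54) = -234*(-59) = 13806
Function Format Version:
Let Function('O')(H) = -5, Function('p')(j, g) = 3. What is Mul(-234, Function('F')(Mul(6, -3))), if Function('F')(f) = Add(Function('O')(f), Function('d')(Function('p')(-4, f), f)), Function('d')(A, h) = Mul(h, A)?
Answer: 13806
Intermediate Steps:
Function('d')(A, h) = Mul(A, h)
Function('F')(f) = Add(-5, Mul(3, f))
Mul(-234, Function('F')(Mul(6, -3))) = Mul(-234, Add(-5, Mul(3, Mul(6, -3)))) = Mul(-234, Add(-5, Mul(3, -18))) = Mul(-234, Add(-5, -54)) = Mul(-234, -59) = 13806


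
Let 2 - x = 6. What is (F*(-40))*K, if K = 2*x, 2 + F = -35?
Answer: -11840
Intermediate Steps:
F = -37 (F = -2 - 35 = -37)
x = -4 (x = 2 - 1*6 = 2 - 6 = -4)
K = -8 (K = 2*(-4) = -8)
(F*(-40))*K = -37*(-40)*(-8) = 1480*(-8) = -11840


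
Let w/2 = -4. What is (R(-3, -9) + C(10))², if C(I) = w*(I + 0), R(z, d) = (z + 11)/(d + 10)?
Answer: 5184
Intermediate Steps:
w = -8 (w = 2*(-4) = -8)
R(z, d) = (11 + z)/(10 + d)
C(I) = -8*I (C(I) = -8*(I + 0) = -8*I)
(R(-3, -9) + C(10))² = ((11 - 3)/(10 - 9) - 8*10)² = (8/1 - 80)² = (1*8 - 80)² = (8 - 80)² = (-72)² = 5184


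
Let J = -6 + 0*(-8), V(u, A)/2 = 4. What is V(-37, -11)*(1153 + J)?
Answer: 9176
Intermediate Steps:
V(u, A) = 8 (V(u, A) = 2*4 = 8)
J = -6 (J = -6 + 0 = -6)
V(-37, -11)*(1153 + J) = 8*(1153 - 6) = 8*1147 = 9176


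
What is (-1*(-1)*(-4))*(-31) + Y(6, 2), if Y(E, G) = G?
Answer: 126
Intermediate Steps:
(-1*(-1)*(-4))*(-31) + Y(6, 2) = (-1*(-1)*(-4))*(-31) + 2 = (1*(-4))*(-31) + 2 = -4*(-31) + 2 = 124 + 2 = 126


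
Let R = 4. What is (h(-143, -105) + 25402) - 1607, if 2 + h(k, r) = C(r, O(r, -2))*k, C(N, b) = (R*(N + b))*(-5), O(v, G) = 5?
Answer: -262207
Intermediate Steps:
C(N, b) = -20*N - 20*b (C(N, b) = (4*(N + b))*(-5) = (4*N + 4*b)*(-5) = -20*N - 20*b)
h(k, r) = -2 + k*(-100 - 20*r) (h(k, r) = -2 + (-20*r - 20*5)*k = -2 + (-20*r - 100)*k = -2 + (-100 - 20*r)*k = -2 + k*(-100 - 20*r))
(h(-143, -105) + 25402) - 1607 = ((-2 - 20*(-143)*(5 - 105)) + 25402) - 1607 = ((-2 - 20*(-143)*(-100)) + 25402) - 1607 = ((-2 - 286000) + 25402) - 1607 = (-286002 + 25402) - 1607 = -260600 - 1607 = -262207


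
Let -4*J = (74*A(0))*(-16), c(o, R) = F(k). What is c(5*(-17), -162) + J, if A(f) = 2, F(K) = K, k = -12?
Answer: 580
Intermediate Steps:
c(o, R) = -12
J = 592 (J = -74*2*(-16)/4 = -37*(-16) = -1/4*(-2368) = 592)
c(5*(-17), -162) + J = -12 + 592 = 580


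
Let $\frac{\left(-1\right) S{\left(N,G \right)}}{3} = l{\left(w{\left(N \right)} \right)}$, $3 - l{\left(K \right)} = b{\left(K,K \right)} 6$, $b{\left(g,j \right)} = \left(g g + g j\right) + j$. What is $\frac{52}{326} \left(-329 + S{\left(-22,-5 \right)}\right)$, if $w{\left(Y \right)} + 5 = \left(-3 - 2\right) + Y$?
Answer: $\frac{934700}{163} \approx 5734.4$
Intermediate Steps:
$b{\left(g,j \right)} = j + g^{2} + g j$ ($b{\left(g,j \right)} = \left(g^{2} + g j\right) + j = j + g^{2} + g j$)
$w{\left(Y \right)} = -10 + Y$ ($w{\left(Y \right)} = -5 + \left(\left(-3 - 2\right) + Y\right) = -5 + \left(-5 + Y\right) = -10 + Y$)
$l{\left(K \right)} = 3 - 12 K^{2} - 6 K$ ($l{\left(K \right)} = 3 - \left(K + K^{2} + K K\right) 6 = 3 - \left(K + K^{2} + K^{2}\right) 6 = 3 - \left(K + 2 K^{2}\right) 6 = 3 - \left(6 K + 12 K^{2}\right) = 3 - 12 K^{2} - 6 K$)
$S{\left(N,G \right)} = -189 + 18 N + 36 \left(-10 + N\right)^{2}$ ($S{\left(N,G \right)} = - 3 \left(3 - 12 \left(-10 + N\right)^{2} - 6 \left(-10 + N\right)\right) = - 3 \left(3 - 12 \left(-10 + N\right)^{2} - \left(-60 + 6 N\right)\right) = - 3 \left(63 - 12 \left(-10 + N\right)^{2} - 6 N\right) = -189 + 18 N + 36 \left(-10 + N\right)^{2}$)
$\frac{52}{326} \left(-329 + S{\left(-22,-5 \right)}\right) = \frac{52}{326} \left(-329 + \left(3411 - -15444 + 36 \left(-22\right)^{2}\right)\right) = 52 \cdot \frac{1}{326} \left(-329 + \left(3411 + 15444 + 36 \cdot 484\right)\right) = \frac{26 \left(-329 + \left(3411 + 15444 + 17424\right)\right)}{163} = \frac{26 \left(-329 + 36279\right)}{163} = \frac{26}{163} \cdot 35950 = \frac{934700}{163}$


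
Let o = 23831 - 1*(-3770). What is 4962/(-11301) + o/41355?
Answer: 35571797/155784285 ≈ 0.22834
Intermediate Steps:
o = 27601 (o = 23831 + 3770 = 27601)
4962/(-11301) + o/41355 = 4962/(-11301) + 27601/41355 = 4962*(-1/11301) + 27601*(1/41355) = -1654/3767 + 27601/41355 = 35571797/155784285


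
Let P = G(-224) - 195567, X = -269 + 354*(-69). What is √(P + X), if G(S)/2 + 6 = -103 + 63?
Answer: I*√220354 ≈ 469.42*I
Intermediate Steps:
G(S) = -92 (G(S) = -12 + 2*(-103 + 63) = -12 + 2*(-40) = -12 - 80 = -92)
X = -24695 (X = -269 - 24426 = -24695)
P = -195659 (P = -92 - 195567 = -195659)
√(P + X) = √(-195659 - 24695) = √(-220354) = I*√220354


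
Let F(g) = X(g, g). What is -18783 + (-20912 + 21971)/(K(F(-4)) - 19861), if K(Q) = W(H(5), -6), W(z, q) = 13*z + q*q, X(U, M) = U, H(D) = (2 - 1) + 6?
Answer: -123554927/6578 ≈ -18783.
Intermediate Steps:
H(D) = 7 (H(D) = 1 + 6 = 7)
F(g) = g
W(z, q) = q² + 13*z (W(z, q) = 13*z + q² = q² + 13*z)
K(Q) = 127 (K(Q) = (-6)² + 13*7 = 36 + 91 = 127)
-18783 + (-20912 + 21971)/(K(F(-4)) - 19861) = -18783 + (-20912 + 21971)/(127 - 19861) = -18783 + 1059/(-19734) = -18783 + 1059*(-1/19734) = -18783 - 353/6578 = -123554927/6578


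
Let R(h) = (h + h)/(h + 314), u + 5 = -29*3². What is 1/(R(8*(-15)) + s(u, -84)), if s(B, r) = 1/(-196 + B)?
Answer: -44814/55537 ≈ -0.80692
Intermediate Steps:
u = -266 (u = -5 - 29*3² = -5 - 29*9 = -5 - 261 = -266)
R(h) = 2*h/(314 + h) (R(h) = (2*h)/(314 + h) = 2*h/(314 + h))
1/(R(8*(-15)) + s(u, -84)) = 1/(2*(8*(-15))/(314 + 8*(-15)) + 1/(-196 - 266)) = 1/(2*(-120)/(314 - 120) + 1/(-462)) = 1/(2*(-120)/194 - 1/462) = 1/(2*(-120)*(1/194) - 1/462) = 1/(-120/97 - 1/462) = 1/(-55537/44814) = -44814/55537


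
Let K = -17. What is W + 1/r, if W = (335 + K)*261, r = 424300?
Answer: 35216051401/424300 ≈ 82998.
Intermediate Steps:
W = 82998 (W = (335 - 17)*261 = 318*261 = 82998)
W + 1/r = 82998 + 1/424300 = 35216051401/424300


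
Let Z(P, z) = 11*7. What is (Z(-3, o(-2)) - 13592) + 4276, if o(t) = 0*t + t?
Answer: -9239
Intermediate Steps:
o(t) = t (o(t) = 0 + t = t)
Z(P, z) = 77
(Z(-3, o(-2)) - 13592) + 4276 = (77 - 13592) + 4276 = -13515 + 4276 = -9239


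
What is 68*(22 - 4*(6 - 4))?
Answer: 952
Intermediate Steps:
68*(22 - 4*(6 - 4)) = 68*(22 - 4*2) = 68*(22 - 8) = 68*14 = 952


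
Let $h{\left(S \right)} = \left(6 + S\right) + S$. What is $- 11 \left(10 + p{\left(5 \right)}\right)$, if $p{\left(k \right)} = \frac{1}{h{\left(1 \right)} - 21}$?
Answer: $- \frac{1419}{13} \approx -109.15$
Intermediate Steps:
$h{\left(S \right)} = 6 + 2 S$
$p{\left(k \right)} = - \frac{1}{13}$ ($p{\left(k \right)} = \frac{1}{\left(6 + 2 \cdot 1\right) - 21} = \frac{1}{\left(6 + 2\right) - 21} = \frac{1}{8 - 21} = \frac{1}{-13} = - \frac{1}{13}$)
$- 11 \left(10 + p{\left(5 \right)}\right) = - 11 \left(10 - \frac{1}{13}\right) = \left(-11\right) \frac{129}{13} = - \frac{1419}{13}$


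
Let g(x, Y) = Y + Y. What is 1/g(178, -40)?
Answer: -1/80 ≈ -0.012500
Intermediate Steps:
g(x, Y) = 2*Y
1/g(178, -40) = 1/(2*(-40)) = 1/(-80) = -1/80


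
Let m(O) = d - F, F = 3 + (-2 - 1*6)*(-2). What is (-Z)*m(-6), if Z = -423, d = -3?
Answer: -9306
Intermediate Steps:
F = 19 (F = 3 + (-2 - 6)*(-2) = 3 - 8*(-2) = 3 + 16 = 19)
m(O) = -22 (m(O) = -3 - 1*19 = -3 - 19 = -22)
(-Z)*m(-6) = -1*(-423)*(-22) = 423*(-22) = -9306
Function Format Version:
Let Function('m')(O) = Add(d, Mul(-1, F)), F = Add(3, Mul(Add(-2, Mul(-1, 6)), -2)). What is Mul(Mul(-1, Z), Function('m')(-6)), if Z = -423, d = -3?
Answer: -9306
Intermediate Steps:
F = 19 (F = Add(3, Mul(Add(-2, -6), -2)) = Add(3, Mul(-8, -2)) = Add(3, 16) = 19)
Function('m')(O) = -22 (Function('m')(O) = Add(-3, Mul(-1, 19)) = Add(-3, -19) = -22)
Mul(Mul(-1, Z), Function('m')(-6)) = Mul(Mul(-1, -423), -22) = Mul(423, -22) = -9306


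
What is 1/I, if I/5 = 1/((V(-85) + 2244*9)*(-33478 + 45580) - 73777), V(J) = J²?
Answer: 66355033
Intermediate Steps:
I = 1/66355033 (I = 5/(((-85)² + 2244*9)*(-33478 + 45580) - 73777) = 5/((7225 + 20196)*12102 - 73777) = 5/(27421*12102 - 73777) = 5/(331848942 - 73777) = 5/331775165 = 5*(1/331775165) = 1/66355033 ≈ 1.5070e-8)
1/I = 1/(1/66355033) = 66355033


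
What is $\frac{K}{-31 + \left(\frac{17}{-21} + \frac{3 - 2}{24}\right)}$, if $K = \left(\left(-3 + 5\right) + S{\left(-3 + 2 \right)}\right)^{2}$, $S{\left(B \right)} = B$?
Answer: $- \frac{56}{1779} \approx -0.031478$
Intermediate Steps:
$K = 1$ ($K = \left(\left(-3 + 5\right) + \left(-3 + 2\right)\right)^{2} = \left(2 - 1\right)^{2} = 1^{2} = 1$)
$\frac{K}{-31 + \left(\frac{17}{-21} + \frac{3 - 2}{24}\right)} = 1 \frac{1}{-31 + \left(\frac{17}{-21} + \frac{3 - 2}{24}\right)} = 1 \frac{1}{-31 + \left(17 \left(- \frac{1}{21}\right) + \left(3 - 2\right) \frac{1}{24}\right)} = 1 \frac{1}{-31 + \left(- \frac{17}{21} + 1 \cdot \frac{1}{24}\right)} = 1 \frac{1}{-31 + \left(- \frac{17}{21} + \frac{1}{24}\right)} = 1 \frac{1}{-31 - \frac{43}{56}} = 1 \frac{1}{- \frac{1779}{56}} = 1 \left(- \frac{56}{1779}\right) = - \frac{56}{1779}$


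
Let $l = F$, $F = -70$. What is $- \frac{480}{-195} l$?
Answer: $- \frac{2240}{13} \approx -172.31$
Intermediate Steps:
$l = -70$
$- \frac{480}{-195} l = - \frac{480}{-195} \left(-70\right) = \left(-480\right) \left(- \frac{1}{195}\right) \left(-70\right) = \frac{32}{13} \left(-70\right) = - \frac{2240}{13}$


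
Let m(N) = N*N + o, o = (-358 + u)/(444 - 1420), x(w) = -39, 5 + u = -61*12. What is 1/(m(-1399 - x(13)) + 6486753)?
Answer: 976/8136281623 ≈ 1.1996e-7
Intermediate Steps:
u = -737 (u = -5 - 61*12 = -5 - 732 = -737)
o = 1095/976 (o = (-358 - 737)/(444 - 1420) = -1095/(-976) = -1095*(-1/976) = 1095/976 ≈ 1.1219)
m(N) = 1095/976 + N**2 (m(N) = N*N + 1095/976 = N**2 + 1095/976 = 1095/976 + N**2)
1/(m(-1399 - x(13)) + 6486753) = 1/((1095/976 + (-1399 - 1*(-39))**2) + 6486753) = 1/((1095/976 + (-1399 + 39)**2) + 6486753) = 1/((1095/976 + (-1360)**2) + 6486753) = 1/((1095/976 + 1849600) + 6486753) = 1/(1805210695/976 + 6486753) = 1/(8136281623/976) = 976/8136281623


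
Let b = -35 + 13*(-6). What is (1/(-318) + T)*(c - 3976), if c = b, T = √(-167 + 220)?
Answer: 1363/106 - 4089*√53 ≈ -29756.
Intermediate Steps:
T = √53 ≈ 7.2801
b = -113 (b = -35 - 78 = -113)
c = -113
(1/(-318) + T)*(c - 3976) = (1/(-318) + √53)*(-113 - 3976) = (-1/318 + √53)*(-4089) = 1363/106 - 4089*√53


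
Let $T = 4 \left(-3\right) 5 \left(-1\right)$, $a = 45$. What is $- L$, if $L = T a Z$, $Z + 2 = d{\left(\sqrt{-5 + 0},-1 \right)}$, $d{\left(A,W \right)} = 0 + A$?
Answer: $5400 - 2700 i \sqrt{5} \approx 5400.0 - 6037.4 i$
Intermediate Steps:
$d{\left(A,W \right)} = A$
$T = 60$ ($T = \left(-12\right) \left(-5\right) = 60$)
$Z = -2 + i \sqrt{5}$ ($Z = -2 + \sqrt{-5 + 0} = -2 + \sqrt{-5} = -2 + i \sqrt{5} \approx -2.0 + 2.2361 i$)
$L = -5400 + 2700 i \sqrt{5}$ ($L = 60 \cdot 45 \left(-2 + i \sqrt{5}\right) = 2700 \left(-2 + i \sqrt{5}\right) = -5400 + 2700 i \sqrt{5} \approx -5400.0 + 6037.4 i$)
$- L = - (-5400 + 2700 i \sqrt{5}) = 5400 - 2700 i \sqrt{5}$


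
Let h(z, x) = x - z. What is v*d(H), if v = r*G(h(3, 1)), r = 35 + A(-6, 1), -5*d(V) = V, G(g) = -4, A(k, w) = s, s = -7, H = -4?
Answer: -448/5 ≈ -89.600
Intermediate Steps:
A(k, w) = -7
d(V) = -V/5
r = 28 (r = 35 - 7 = 28)
v = -112 (v = 28*(-4) = -112)
v*d(H) = -(-112)*(-4)/5 = -112*4/5 = -448/5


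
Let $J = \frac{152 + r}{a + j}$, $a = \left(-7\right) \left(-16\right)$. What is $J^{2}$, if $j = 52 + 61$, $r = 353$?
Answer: $\frac{10201}{2025} \approx 5.0375$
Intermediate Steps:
$j = 113$
$a = 112$
$J = \frac{101}{45}$ ($J = \frac{152 + 353}{112 + 113} = \frac{505}{225} = 505 \cdot \frac{1}{225} = \frac{101}{45} \approx 2.2444$)
$J^{2} = \left(\frac{101}{45}\right)^{2} = \frac{10201}{2025}$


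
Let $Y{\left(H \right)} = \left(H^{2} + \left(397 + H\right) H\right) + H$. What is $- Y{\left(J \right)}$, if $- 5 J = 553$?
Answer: $\frac{488852}{25} \approx 19554.0$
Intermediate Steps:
$J = - \frac{553}{5}$ ($J = \left(- \frac{1}{5}\right) 553 = - \frac{553}{5} \approx -110.6$)
$Y{\left(H \right)} = H + H^{2} + H \left(397 + H\right)$ ($Y{\left(H \right)} = \left(H^{2} + H \left(397 + H\right)\right) + H = H + H^{2} + H \left(397 + H\right)$)
$- Y{\left(J \right)} = - \frac{2 \left(-553\right) \left(199 - \frac{553}{5}\right)}{5} = - \frac{2 \left(-553\right) 442}{5 \cdot 5} = \left(-1\right) \left(- \frac{488852}{25}\right) = \frac{488852}{25}$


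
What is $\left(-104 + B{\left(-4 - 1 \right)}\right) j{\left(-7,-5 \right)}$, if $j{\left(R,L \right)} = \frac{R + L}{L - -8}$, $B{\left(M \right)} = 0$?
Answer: $416$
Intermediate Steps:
$j{\left(R,L \right)} = \frac{L + R}{8 + L}$ ($j{\left(R,L \right)} = \frac{L + R}{L + 8} = \frac{L + R}{8 + L}$)
$\left(-104 + B{\left(-4 - 1 \right)}\right) j{\left(-7,-5 \right)} = \left(-104 + 0\right) \frac{-5 - 7}{8 - 5} = - 104 \cdot \frac{1}{3} \left(-12\right) = \left(-104\right) \left(-4\right) = 416$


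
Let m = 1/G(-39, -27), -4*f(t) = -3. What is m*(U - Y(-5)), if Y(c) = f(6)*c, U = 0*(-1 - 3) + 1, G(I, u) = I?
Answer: -19/156 ≈ -0.12179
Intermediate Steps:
f(t) = ¾ (f(t) = -¼*(-3) = ¾)
U = 1 (U = 0*(-4) + 1 = 0 + 1 = 1)
Y(c) = 3*c/4
m = -1/39 (m = 1/(-39) = -1/39 ≈ -0.025641)
m*(U - Y(-5)) = -(1 - 3*(-5)/4)/39 = -(1 - 1*(-15/4))/39 = -(1 + 15/4)/39 = -1/39*19/4 = -19/156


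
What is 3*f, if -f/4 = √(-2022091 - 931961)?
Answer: -72*I*√82057 ≈ -20625.0*I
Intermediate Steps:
f = -24*I*√82057 (f = -4*√(-2022091 - 931961) = -24*I*√82057 ≈ -6874.9*I)
3*f = 3*(-24*I*√82057) = -72*I*√82057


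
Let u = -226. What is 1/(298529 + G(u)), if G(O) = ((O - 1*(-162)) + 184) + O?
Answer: 1/298423 ≈ 3.3509e-6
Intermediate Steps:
G(O) = 346 + 2*O (G(O) = ((O + 162) + 184) + O = ((162 + O) + 184) + O = (346 + O) + O = 346 + 2*O)
1/(298529 + G(u)) = 1/(298529 + (346 + 2*(-226))) = 1/(298529 + (346 - 452)) = 1/(298529 - 106) = 1/298423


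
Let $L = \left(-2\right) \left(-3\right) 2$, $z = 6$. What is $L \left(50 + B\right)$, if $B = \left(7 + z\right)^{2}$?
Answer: $2628$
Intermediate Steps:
$B = 169$ ($B = \left(7 + 6\right)^{2} = 13^{2} = 169$)
$L = 12$ ($L = 6 \cdot 2 = 12$)
$L \left(50 + B\right) = 12 \left(50 + 169\right) = 12 \cdot 219 = 2628$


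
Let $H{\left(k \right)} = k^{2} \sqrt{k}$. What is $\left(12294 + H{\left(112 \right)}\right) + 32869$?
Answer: $45163 + 50176 \sqrt{7} \approx 1.7792 \cdot 10^{5}$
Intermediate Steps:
$H{\left(k \right)} = k^{\frac{5}{2}}$
$\left(12294 + H{\left(112 \right)}\right) + 32869 = \left(12294 + 112^{\frac{5}{2}}\right) + 32869 = \left(12294 + 50176 \sqrt{7}\right) + 32869 = 45163 + 50176 \sqrt{7}$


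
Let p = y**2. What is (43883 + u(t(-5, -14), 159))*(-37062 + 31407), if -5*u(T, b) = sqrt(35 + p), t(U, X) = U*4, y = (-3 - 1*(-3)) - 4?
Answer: -248158365 + 1131*sqrt(51) ≈ -2.4815e+8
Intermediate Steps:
y = -4 (y = (-3 + 3) - 4 = 0 - 4 = -4)
p = 16 (p = (-4)**2 = 16)
t(U, X) = 4*U
u(T, b) = -sqrt(51)/5 (u(T, b) = -sqrt(35 + 16)/5 = -sqrt(51)/5)
(43883 + u(t(-5, -14), 159))*(-37062 + 31407) = (43883 - sqrt(51)/5)*(-37062 + 31407) = (43883 - sqrt(51)/5)*(-5655) = -248158365 + 1131*sqrt(51)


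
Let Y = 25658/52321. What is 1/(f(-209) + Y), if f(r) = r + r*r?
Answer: 52321/2274524170 ≈ 2.3003e-5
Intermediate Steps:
f(r) = r + r²
Y = 25658/52321 (Y = 25658*(1/52321) = 25658/52321 ≈ 0.49040)
1/(f(-209) + Y) = 1/(-209*(1 - 209) + 25658/52321) = 1/(-209*(-208) + 25658/52321) = 1/(43472 + 25658/52321) = 1/(2274524170/52321) = 52321/2274524170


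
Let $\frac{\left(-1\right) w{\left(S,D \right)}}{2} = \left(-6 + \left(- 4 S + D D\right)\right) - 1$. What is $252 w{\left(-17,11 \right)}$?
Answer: $-91728$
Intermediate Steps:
$w{\left(S,D \right)} = 14 - 2 D^{2} + 8 S$ ($w{\left(S,D \right)} = - 2 \left(\left(-6 + \left(- 4 S + D D\right)\right) - 1\right) = - 2 \left(\left(-6 + \left(- 4 S + D^{2}\right)\right) - 1\right) = - 2 \left(\left(-6 + \left(D^{2} - 4 S\right)\right) - 1\right) = - 2 \left(\left(-6 + D^{2} - 4 S\right) - 1\right) = - 2 \left(-7 + D^{2} - 4 S\right) = 14 - 2 D^{2} + 8 S$)
$252 w{\left(-17,11 \right)} = 252 \left(14 - 2 \cdot 11^{2} + 8 \left(-17\right)\right) = 252 \left(14 - 242 - 136\right) = 252 \left(-364\right) = -91728$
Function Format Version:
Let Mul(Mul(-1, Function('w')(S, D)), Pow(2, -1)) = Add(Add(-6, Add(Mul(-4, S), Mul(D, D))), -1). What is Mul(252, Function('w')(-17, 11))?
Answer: -91728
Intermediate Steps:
Function('w')(S, D) = Add(14, Mul(-2, Pow(D, 2)), Mul(8, S)) (Function('w')(S, D) = Mul(-2, Add(Add(-6, Add(Mul(-4, S), Mul(D, D))), -1)) = Mul(-2, Add(Add(-6, Add(Mul(-4, S), Pow(D, 2))), -1)) = Mul(-2, Add(Add(-6, Add(Pow(D, 2), Mul(-4, S))), -1)) = Mul(-2, Add(Add(-6, Pow(D, 2), Mul(-4, S)), -1)) = Mul(-2, Add(-7, Pow(D, 2), Mul(-4, S))) = Add(14, Mul(-2, Pow(D, 2)), Mul(8, S)))
Mul(252, Function('w')(-17, 11)) = Mul(252, Add(14, Mul(-2, Pow(11, 2)), Mul(8, -17))) = Mul(252, Add(14, Mul(-2, 121), -136)) = Mul(252, Add(14, -242, -136)) = Mul(252, -364) = -91728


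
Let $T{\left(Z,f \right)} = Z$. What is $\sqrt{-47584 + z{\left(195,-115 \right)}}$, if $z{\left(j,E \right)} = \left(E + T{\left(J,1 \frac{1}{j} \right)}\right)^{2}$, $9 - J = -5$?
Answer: $i \sqrt{37383} \approx 193.35 i$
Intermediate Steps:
$J = 14$ ($J = 9 - -5 = 9 + 5 = 14$)
$z{\left(j,E \right)} = \left(14 + E\right)^{2}$ ($z{\left(j,E \right)} = \left(E + 14\right)^{2} = \left(14 + E\right)^{2}$)
$\sqrt{-47584 + z{\left(195,-115 \right)}} = \sqrt{-47584 + \left(14 - 115\right)^{2}} = \sqrt{-47584 + \left(-101\right)^{2}} = \sqrt{-47584 + 10201} = \sqrt{-37383} = i \sqrt{37383}$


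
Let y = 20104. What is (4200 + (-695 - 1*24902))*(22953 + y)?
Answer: -921290629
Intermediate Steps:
(4200 + (-695 - 1*24902))*(22953 + y) = (4200 + (-695 - 1*24902))*(22953 + 20104) = (4200 + (-695 - 24902))*43057 = (4200 - 25597)*43057 = -21397*43057 = -921290629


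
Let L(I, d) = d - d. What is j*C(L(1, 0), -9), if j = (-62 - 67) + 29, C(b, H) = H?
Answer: 900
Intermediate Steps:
L(I, d) = 0
j = -100 (j = -129 + 29 = -100)
j*C(L(1, 0), -9) = -100*(-9) = 900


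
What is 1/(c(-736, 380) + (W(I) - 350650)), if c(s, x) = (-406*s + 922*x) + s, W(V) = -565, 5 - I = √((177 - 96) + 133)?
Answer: 1/297225 ≈ 3.3645e-6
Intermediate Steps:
I = 5 - √214 (I = 5 - √((177 - 96) + 133) = 5 - √(81 + 133) = 5 - √214 ≈ -9.6287)
c(s, x) = -405*s + 922*x
1/(c(-736, 380) + (W(I) - 350650)) = 1/((-405*(-736) + 922*380) + (-565 - 350650)) = 1/((298080 + 350360) - 351215) = 1/(648440 - 351215) = 1/297225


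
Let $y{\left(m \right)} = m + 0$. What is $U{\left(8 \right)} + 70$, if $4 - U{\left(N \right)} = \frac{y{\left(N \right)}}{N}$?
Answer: $73$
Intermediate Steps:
$y{\left(m \right)} = m$
$U{\left(N \right)} = 3$ ($U{\left(N \right)} = 4 - \frac{N}{N} = 4 - 1 = 3$)
$U{\left(8 \right)} + 70 = 3 + 70 = 73$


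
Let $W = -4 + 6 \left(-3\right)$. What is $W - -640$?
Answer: $618$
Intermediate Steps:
$W = -22$ ($W = -4 - 18 = -22$)
$W - -640 = -22 - -640 = -22 + 640 = 618$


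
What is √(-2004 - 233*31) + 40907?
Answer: 40907 + I*√9227 ≈ 40907.0 + 96.057*I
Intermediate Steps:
√(-2004 - 233*31) + 40907 = √(-2004 - 7223) + 40907 = √(-9227) + 40907 = I*√9227 + 40907 = 40907 + I*√9227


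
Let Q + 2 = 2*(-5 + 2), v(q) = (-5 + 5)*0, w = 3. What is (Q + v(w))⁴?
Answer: 4096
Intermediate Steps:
v(q) = 0 (v(q) = 0*0 = 0)
Q = -8 (Q = -2 + 2*(-5 + 2) = -2 + 2*(-3) = -2 - 6 = -8)
(Q + v(w))⁴ = (-8 + 0)⁴ = (-8)⁴ = 4096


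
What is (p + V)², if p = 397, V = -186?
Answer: 44521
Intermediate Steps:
(p + V)² = (397 - 186)² = 211² = 44521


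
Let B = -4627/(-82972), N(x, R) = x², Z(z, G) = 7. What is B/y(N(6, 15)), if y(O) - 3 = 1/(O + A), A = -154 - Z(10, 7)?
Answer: 578375/31031528 ≈ 0.018638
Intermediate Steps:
A = -161 (A = -154 - 1*7 = -154 - 7 = -161)
y(O) = 3 + 1/(-161 + O) (y(O) = 3 + 1/(O - 161) = 3 + 1/(-161 + O))
B = 4627/82972 (B = -4627*(-1/82972) = 4627/82972 ≈ 0.055766)
B/y(N(6, 15)) = 4627/(82972*(((-482 + 3*6²)/(-161 + 6²)))) = 4627/(82972*(((-482 + 3*36)/(-161 + 36)))) = 4627/(82972*(((-482 + 108)/(-125)))) = 4627/(82972*((-1/125*(-374)))) = 4627/(82972*(374/125)) = (4627/82972)*(125/374) = 578375/31031528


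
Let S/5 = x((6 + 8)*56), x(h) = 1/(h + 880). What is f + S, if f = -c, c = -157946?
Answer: 262822149/1664 ≈ 1.5795e+5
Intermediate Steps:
x(h) = 1/(880 + h)
S = 5/1664 (S = 5/(880 + (6 + 8)*56) = 5/(880 + 14*56) = 5/(880 + 784) = 5/1664 ≈ 0.0030048)
f = 157946 (f = -1*(-157946) = 157946)
f + S = 157946 + 5/1664 = 262822149/1664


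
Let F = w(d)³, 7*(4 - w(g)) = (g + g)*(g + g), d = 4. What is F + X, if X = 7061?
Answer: 2375267/343 ≈ 6925.0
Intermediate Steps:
w(g) = 4 - 4*g²/7 (w(g) = 4 - (g + g)*(g + g)/7 = 4 - 2*g*2*g/7 = 4 - 4*g²/7)
F = -46656/343 (F = (4 - 4/7*4²)³ = (4 - 4/7*16)³ = (4 - 64/7)³ = (-36/7)³ = -46656/343 ≈ -136.02)
F + X = -46656/343 + 7061 = 2375267/343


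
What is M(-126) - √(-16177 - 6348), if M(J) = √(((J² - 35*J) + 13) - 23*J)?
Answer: √23197 - 5*I*√901 ≈ 152.31 - 150.08*I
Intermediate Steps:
M(J) = √(13 + J² - 58*J) (M(J) = √((13 + J² - 35*J) - 23*J) = √(13 + J² - 58*J))
M(-126) - √(-16177 - 6348) = √(13 + (-126)² - 58*(-126)) - √(-16177 - 6348) = √(13 + 15876 + 7308) - √(-22525) = √23197 - 5*I*√901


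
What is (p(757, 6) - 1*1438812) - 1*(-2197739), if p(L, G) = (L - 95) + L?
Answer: 760346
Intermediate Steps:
p(L, G) = -95 + 2*L (p(L, G) = (-95 + L) + L = -95 + 2*L)
(p(757, 6) - 1*1438812) - 1*(-2197739) = ((-95 + 2*757) - 1*1438812) - 1*(-2197739) = ((-95 + 1514) - 1438812) + 2197739 = (1419 - 1438812) + 2197739 = -1437393 + 2197739 = 760346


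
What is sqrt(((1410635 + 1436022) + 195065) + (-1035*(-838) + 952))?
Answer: 14*sqrt(19949) ≈ 1977.4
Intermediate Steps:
sqrt(((1410635 + 1436022) + 195065) + (-1035*(-838) + 952)) = sqrt((2846657 + 195065) + (867330 + 952)) = sqrt(3041722 + 868282) = sqrt(3910004) = 14*sqrt(19949)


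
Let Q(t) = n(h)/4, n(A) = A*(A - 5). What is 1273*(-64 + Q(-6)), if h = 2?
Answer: -166763/2 ≈ -83382.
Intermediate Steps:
n(A) = A*(-5 + A)
Q(t) = -3/2 (Q(t) = (2*(-5 + 2))/4 = (2*(-3))*(¼) = -6*¼ = -3/2)
1273*(-64 + Q(-6)) = 1273*(-64 - 3/2) = 1273*(-131/2) = -166763/2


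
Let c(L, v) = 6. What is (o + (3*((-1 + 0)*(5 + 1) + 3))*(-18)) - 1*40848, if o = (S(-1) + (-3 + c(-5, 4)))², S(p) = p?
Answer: -40682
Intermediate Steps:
o = 4 (o = (-1 + (-3 + 6))² = (-1 + 3)² = 2² = 4)
(o + (3*((-1 + 0)*(5 + 1) + 3))*(-18)) - 1*40848 = (4 + (3*((-1 + 0)*(5 + 1) + 3))*(-18)) - 1*40848 = (4 + (3*(-1*6 + 3))*(-18)) - 40848 = (4 + (3*(-6 + 3))*(-18)) - 40848 = (4 + (3*(-3))*(-18)) - 40848 = (4 - 9*(-18)) - 40848 = (4 + 162) - 40848 = 166 - 40848 = -40682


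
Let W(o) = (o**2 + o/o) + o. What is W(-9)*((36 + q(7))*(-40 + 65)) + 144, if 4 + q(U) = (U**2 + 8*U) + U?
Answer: 262944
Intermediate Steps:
q(U) = -4 + U**2 + 9*U (q(U) = -4 + ((U**2 + 8*U) + U) = -4 + (U**2 + 9*U) = -4 + U**2 + 9*U)
W(o) = 1 + o + o**2 (W(o) = (o**2 + 1) + o = (1 + o**2) + o = 1 + o + o**2)
W(-9)*((36 + q(7))*(-40 + 65)) + 144 = (1 - 9 + (-9)**2)*((36 + (-4 + 7**2 + 9*7))*(-40 + 65)) + 144 = (1 - 9 + 81)*((36 + (-4 + 49 + 63))*25) + 144 = 73*((36 + 108)*25) + 144 = 73*(144*25) + 144 = 73*3600 + 144 = 262800 + 144 = 262944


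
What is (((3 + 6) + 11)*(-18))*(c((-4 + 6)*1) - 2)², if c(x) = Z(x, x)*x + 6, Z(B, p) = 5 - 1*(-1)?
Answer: -92160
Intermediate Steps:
Z(B, p) = 6 (Z(B, p) = 5 + 1 = 6)
c(x) = 6 + 6*x (c(x) = 6*x + 6 = 6 + 6*x)
(((3 + 6) + 11)*(-18))*(c((-4 + 6)*1) - 2)² = (((3 + 6) + 11)*(-18))*((6 + 6*((-4 + 6)*1)) - 2)² = ((9 + 11)*(-18))*((6 + 6*(2*1)) - 2)² = (20*(-18))*((6 + 6*2) - 2)² = -360*((6 + 12) - 2)² = -360*(18 - 2)² = -360*16² = -360*256 = -92160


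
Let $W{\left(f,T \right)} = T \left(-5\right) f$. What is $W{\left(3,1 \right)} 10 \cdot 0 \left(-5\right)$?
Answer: $0$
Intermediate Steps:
$W{\left(f,T \right)} = - 5 T f$
$W{\left(3,1 \right)} 10 \cdot 0 \left(-5\right) = \left(-5\right) 1 \cdot 3 \cdot 10 \cdot 0 \left(-5\right) = \left(-15\right) 10 \cdot 0 = \left(-150\right) 0 = 0$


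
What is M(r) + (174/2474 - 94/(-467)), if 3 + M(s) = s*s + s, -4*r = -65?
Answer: 2565672235/9242864 ≈ 277.58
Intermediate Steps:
r = 65/4 (r = -¼*(-65) = 65/4 ≈ 16.250)
M(s) = -3 + s + s² (M(s) = -3 + (s*s + s) = -3 + (s² + s) = -3 + (s + s²) = -3 + s + s²)
M(r) + (174/2474 - 94/(-467)) = (-3 + 65/4 + (65/4)²) + (174/2474 - 94/(-467)) = (-3 + 65/4 + 4225/16) + (174*(1/2474) - 94*(-1/467)) = 4437/16 + (87/1237 + 94/467) = 4437/16 + 156907/577679 = 2565672235/9242864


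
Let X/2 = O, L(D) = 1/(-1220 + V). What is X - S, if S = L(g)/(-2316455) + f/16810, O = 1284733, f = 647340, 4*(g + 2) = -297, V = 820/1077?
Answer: 13138093970415479824763/5113237877917600 ≈ 2.5694e+6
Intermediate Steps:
V = 820/1077 (V = 820*(1/1077) = 820/1077 ≈ 0.76137)
g = -305/4 (g = -2 + (1/4)*(-297) = -2 - 297/4 = -305/4 ≈ -76.250)
L(D) = -1077/1313120 (L(D) = 1/(-1220 + 820/1077) = 1/(-1313120/1077) = -1077/1313120)
X = 2569466 (X = 2*1284733 = 2569466)
S = 196906805944176837/5113237877917600 (S = -1077/1313120/(-2316455) + 647340/16810 = -1077/1313120*(-1/2316455) + 647340*(1/16810) = 1077/3041783389600 + 64734/1681 = 196906805944176837/5113237877917600 ≈ 38.509)
X - S = 2569466 - 1*196906805944176837/5113237877917600 = 2569466 - 196906805944176837/5113237877917600 = 13138093970415479824763/5113237877917600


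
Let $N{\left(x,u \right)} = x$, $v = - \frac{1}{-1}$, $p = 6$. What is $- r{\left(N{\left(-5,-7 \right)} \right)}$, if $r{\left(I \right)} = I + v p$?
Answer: $-1$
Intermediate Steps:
$v = 1$ ($v = \left(-1\right) \left(-1\right) = 1$)
$r{\left(I \right)} = 6 + I$ ($r{\left(I \right)} = I + 1 \cdot 6 = I + 6 = 6 + I$)
$- r{\left(N{\left(-5,-7 \right)} \right)} = - (6 - 5) = \left(-1\right) 1 = -1$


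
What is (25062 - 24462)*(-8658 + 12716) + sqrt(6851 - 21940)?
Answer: 2434800 + I*sqrt(15089) ≈ 2.4348e+6 + 122.84*I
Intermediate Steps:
(25062 - 24462)*(-8658 + 12716) + sqrt(6851 - 21940) = 600*4058 + sqrt(-15089) = 2434800 + I*sqrt(15089)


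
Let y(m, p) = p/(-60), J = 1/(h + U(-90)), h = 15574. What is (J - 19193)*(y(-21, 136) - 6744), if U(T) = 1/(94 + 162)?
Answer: 2581170035481342/19934725 ≈ 1.2948e+8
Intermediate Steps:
U(T) = 1/256
J = 256/3986945 (J = 1/(15574 + 1/256) = 1/(3986945/256) = 256/3986945 ≈ 6.4210e-5)
y(m, p) = -p/60 (y(m, p) = p*(-1/60) = -p/60)
(J - 19193)*(y(-21, 136) - 6744) = (256/3986945 - 19193)*(-1/60*136 - 6744) = -76521435129*(-34/15 - 6744)/3986945 = -76521435129/3986945*(-101194/15) = 2581170035481342/19934725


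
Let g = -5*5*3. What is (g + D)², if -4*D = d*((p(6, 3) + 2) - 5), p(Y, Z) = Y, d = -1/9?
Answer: 808201/144 ≈ 5612.5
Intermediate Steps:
d = -⅑ (d = -1*⅑ = -⅑ ≈ -0.11111)
g = -75 (g = -25*3 = -75)
D = 1/12 (D = -(-1)*((6 + 2) - 5)/36 = -(-1)*(8 - 5)/36 = -(-1)*3/36 = -¼*(-⅓) = 1/12 ≈ 0.083333)
(g + D)² = (-75 + 1/12)² = (-899/12)² = 808201/144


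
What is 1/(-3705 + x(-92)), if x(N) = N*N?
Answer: 1/4759 ≈ 0.00021013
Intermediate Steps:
x(N) = N²
1/(-3705 + x(-92)) = 1/(-3705 + (-92)²) = 1/(-3705 + 8464) = 1/4759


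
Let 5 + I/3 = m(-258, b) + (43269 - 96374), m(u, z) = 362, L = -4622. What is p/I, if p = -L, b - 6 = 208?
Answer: -2311/79122 ≈ -0.029208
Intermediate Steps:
b = 214 (b = 6 + 208 = 214)
I = -158244 (I = -15 + 3*(362 + (43269 - 96374)) = -15 + 3*(362 - 53105) = -15 + 3*(-52743) = -15 - 158229 = -158244)
p = 4622 (p = -1*(-4622) = 4622)
p/I = 4622/(-158244) = 4622*(-1/158244) = -2311/79122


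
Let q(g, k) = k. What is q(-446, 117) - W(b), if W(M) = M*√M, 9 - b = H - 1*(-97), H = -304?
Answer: 117 - 1296*√6 ≈ -3057.5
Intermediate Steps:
b = 216 (b = 9 - (-304 - 1*(-97)) = 9 - (-304 + 97) = 9 - 1*(-207) = 9 + 207 = 216)
W(M) = M^(3/2)
q(-446, 117) - W(b) = 117 - 216^(3/2) = 117 - 1296*√6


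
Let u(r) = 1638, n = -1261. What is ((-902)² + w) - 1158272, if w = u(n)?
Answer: -343030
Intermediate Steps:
w = 1638
((-902)² + w) - 1158272 = ((-902)² + 1638) - 1158272 = (813604 + 1638) - 1158272 = 815242 - 1158272 = -343030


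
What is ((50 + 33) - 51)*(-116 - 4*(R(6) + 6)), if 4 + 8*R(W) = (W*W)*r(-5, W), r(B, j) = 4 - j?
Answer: -3264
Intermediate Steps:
R(W) = -½ + W²*(4 - W)/8 (R(W) = -½ + ((W*W)*(4 - W))/8 = -½ + (W²*(4 - W))/8 = -½ + W²*(4 - W)/8)
((50 + 33) - 51)*(-116 - 4*(R(6) + 6)) = ((50 + 33) - 51)*(-116 - 4*((-½ + (⅛)*6²*(4 - 1*6)) + 6)) = (83 - 51)*(-116 - 4*((-½ + (⅛)*36*(4 - 6)) + 6)) = 32*(-116 - 4*((-½ + (⅛)*36*(-2)) + 6)) = 32*(-116 - 4*((-½ - 9) + 6)) = 32*(-116 - 4*(-19/2 + 6)) = 32*(-116 - 4*(-7/2)) = 32*(-116 + 14) = 32*(-102) = -3264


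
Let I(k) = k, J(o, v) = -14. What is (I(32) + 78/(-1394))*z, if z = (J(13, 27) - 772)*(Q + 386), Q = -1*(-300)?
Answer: -12005198940/697 ≈ -1.7224e+7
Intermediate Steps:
Q = 300
z = -539196 (z = (-14 - 772)*(300 + 386) = -786*686 = -539196)
(I(32) + 78/(-1394))*z = (32 + 78/(-1394))*(-539196) = (32 + 78*(-1/1394))*(-539196) = (32 - 39/697)*(-539196) = (22265/697)*(-539196) = -12005198940/697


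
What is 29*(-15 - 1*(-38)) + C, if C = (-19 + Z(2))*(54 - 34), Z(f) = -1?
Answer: 267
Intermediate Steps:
C = -400 (C = (-19 - 1)*(54 - 34) = -20*20 = -400)
29*(-15 - 1*(-38)) + C = 29*(-15 - 1*(-38)) - 400 = 29*(-15 + 38) - 400 = 29*23 - 400 = 667 - 400 = 267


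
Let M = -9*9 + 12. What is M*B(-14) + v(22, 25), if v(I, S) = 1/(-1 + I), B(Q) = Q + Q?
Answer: 40573/21 ≈ 1932.0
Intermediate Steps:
B(Q) = 2*Q
M = -69 (M = -81 + 12 = -69)
M*B(-14) + v(22, 25) = -138*(-14) + 1/(-1 + 22) = -69*(-28) + 1/21 = 1932 + 1/21 = 40573/21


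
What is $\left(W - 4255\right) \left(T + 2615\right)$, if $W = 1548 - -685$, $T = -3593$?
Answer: $1977516$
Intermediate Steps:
$W = 2233$ ($W = 1548 + 685 = 2233$)
$\left(W - 4255\right) \left(T + 2615\right) = \left(2233 - 4255\right) \left(-3593 + 2615\right) = \left(-2022\right) \left(-978\right) = 1977516$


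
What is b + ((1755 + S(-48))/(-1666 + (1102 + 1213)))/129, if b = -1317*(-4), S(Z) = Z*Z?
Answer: 13365039/2537 ≈ 5268.0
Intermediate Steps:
S(Z) = Z²
b = 5268 (b = -1317*(-4) = 5268)
b + ((1755 + S(-48))/(-1666 + (1102 + 1213)))/129 = 5268 + ((1755 + (-48)²)/(-1666 + (1102 + 1213)))/129 = 5268 + ((1755 + 2304)/(-1666 + 2315))*(1/129) = 5268 + (4059/649)*(1/129) = 5268 + (4059*(1/649))*(1/129) = 5268 + (369/59)*(1/129) = 5268 + 123/2537 = 13365039/2537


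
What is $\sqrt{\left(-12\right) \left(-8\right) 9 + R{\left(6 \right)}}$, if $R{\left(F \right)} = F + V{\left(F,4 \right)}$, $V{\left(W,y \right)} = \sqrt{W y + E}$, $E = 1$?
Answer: $5 \sqrt{35} \approx 29.58$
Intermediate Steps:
$V{\left(W,y \right)} = \sqrt{1 + W y}$ ($V{\left(W,y \right)} = \sqrt{W y + 1} = \sqrt{1 + W y}$)
$R{\left(F \right)} = F + \sqrt{1 + 4 F}$ ($R{\left(F \right)} = F + \sqrt{1 + F 4} = F + \sqrt{1 + 4 F}$)
$\sqrt{\left(-12\right) \left(-8\right) 9 + R{\left(6 \right)}} = \sqrt{\left(-12\right) \left(-8\right) 9 + \left(6 + \sqrt{1 + 4 \cdot 6}\right)} = \sqrt{96 \cdot 9 + \left(6 + \sqrt{1 + 24}\right)} = \sqrt{864 + \left(6 + \sqrt{25}\right)} = \sqrt{864 + \left(6 + 5\right)} = \sqrt{864 + 11} = \sqrt{875} = 5 \sqrt{35}$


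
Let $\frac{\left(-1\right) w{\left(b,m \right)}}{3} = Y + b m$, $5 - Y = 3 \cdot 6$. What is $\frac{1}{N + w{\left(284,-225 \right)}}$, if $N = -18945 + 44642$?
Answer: $\frac{1}{217436} \approx 4.5991 \cdot 10^{-6}$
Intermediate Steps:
$Y = -13$ ($Y = 5 - 3 \cdot 6 = 5 - 18 = -13$)
$N = 25697$
$w{\left(b,m \right)} = 39 - 3 b m$ ($w{\left(b,m \right)} = - 3 \left(-13 + b m\right) = 39 - 3 b m$)
$\frac{1}{N + w{\left(284,-225 \right)}} = \frac{1}{25697 - \left(-39 + 852 \left(-225\right)\right)} = \frac{1}{25697 + \left(39 + 191700\right)} = \frac{1}{25697 + 191739} = \frac{1}{217436}$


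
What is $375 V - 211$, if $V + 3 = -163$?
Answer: $-62461$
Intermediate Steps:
$V = -166$ ($V = -3 - 163 = -166$)
$375 V - 211 = 375 \left(-166\right) - 211 = -62250 - 211 = -62461$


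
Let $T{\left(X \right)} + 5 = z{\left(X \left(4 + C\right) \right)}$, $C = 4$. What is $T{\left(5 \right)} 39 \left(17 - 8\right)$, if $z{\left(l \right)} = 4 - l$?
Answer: $-14391$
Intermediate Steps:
$T{\left(X \right)} = -1 - 8 X$ ($T{\left(X \right)} = -5 - \left(-4 + X \left(4 + 4\right)\right) = -5 - \left(-4 + X 8\right) = -5 - \left(-4 + 8 X\right) = -1 - 8 X$)
$T{\left(5 \right)} 39 \left(17 - 8\right) = \left(-1 - 40\right) 39 \left(17 - 8\right) = \left(-41\right) 39 \cdot 9 = \left(-1599\right) 9 = -14391$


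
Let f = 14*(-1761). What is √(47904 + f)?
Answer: 5*√930 ≈ 152.48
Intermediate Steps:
f = -24654
√(47904 + f) = √(47904 - 24654) = √23250 = 5*√930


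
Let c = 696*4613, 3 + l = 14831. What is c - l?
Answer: 3195820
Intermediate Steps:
l = 14828 (l = -3 + 14831 = 14828)
c = 3210648
c - l = 3210648 - 1*14828 = 3210648 - 14828 = 3195820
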